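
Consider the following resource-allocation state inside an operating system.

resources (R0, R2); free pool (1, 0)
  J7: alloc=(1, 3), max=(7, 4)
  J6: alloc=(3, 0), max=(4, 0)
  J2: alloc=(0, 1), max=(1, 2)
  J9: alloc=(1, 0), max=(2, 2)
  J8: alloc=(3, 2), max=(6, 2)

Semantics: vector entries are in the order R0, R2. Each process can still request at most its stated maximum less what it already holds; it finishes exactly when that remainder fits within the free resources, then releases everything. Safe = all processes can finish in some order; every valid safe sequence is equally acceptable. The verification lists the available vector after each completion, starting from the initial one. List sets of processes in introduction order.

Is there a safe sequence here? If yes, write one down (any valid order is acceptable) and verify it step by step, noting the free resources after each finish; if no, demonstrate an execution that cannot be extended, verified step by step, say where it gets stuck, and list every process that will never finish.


SAFE. One safe sequence: J6, J8, J7, J2, J9.
Key observation: J6 is the earliest step where a requested resource binds exactly: need (1, 0), pool (1, 0) at its turn.
Check, step by step:
  pool = (1, 0)
  run J6 (needs (1, 0), free (1, 0)); after release of (3, 0) the pool is (4, 0)
  run J8 (needs (3, 0), free (4, 0)); after release of (3, 2) the pool is (7, 2)
  run J7 (needs (6, 1), free (7, 2)); after release of (1, 3) the pool is (8, 5)
  run J2 (needs (1, 1), free (8, 5)); after release of (0, 1) the pool is (8, 6)
  run J9 (needs (1, 2), free (8, 6)); after release of (1, 0) the pool is (9, 6)


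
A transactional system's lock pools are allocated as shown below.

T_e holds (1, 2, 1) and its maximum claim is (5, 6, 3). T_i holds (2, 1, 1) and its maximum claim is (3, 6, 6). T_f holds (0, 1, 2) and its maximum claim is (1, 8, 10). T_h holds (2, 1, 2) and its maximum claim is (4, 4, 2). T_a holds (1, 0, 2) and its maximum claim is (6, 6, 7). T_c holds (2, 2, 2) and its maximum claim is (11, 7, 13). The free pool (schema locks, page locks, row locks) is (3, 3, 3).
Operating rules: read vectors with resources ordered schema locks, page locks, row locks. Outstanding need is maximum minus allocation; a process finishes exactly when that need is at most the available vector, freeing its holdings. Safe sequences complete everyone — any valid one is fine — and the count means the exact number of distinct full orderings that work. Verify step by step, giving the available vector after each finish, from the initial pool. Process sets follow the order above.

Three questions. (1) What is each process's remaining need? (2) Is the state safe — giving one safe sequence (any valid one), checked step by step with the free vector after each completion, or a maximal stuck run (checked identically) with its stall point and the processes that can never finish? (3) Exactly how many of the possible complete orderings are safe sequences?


(1) Outstanding need per process (order schema locks, page locks, row locks):
  T_e: (4, 4, 2)
  T_i: (1, 5, 5)
  T_f: (1, 7, 8)
  T_h: (2, 3, 0)
  T_a: (5, 6, 5)
  T_c: (9, 5, 11)
(2) SAFE, for example via the order T_h, T_e, T_a, T_i, T_f, T_c.
Key observation: T_h marks the first exact bind of the order: its need (2, 3, 0) fits the free (3, 3, 3) with zero slack on a requested resource.
Walking it through:
  pool = (3, 3, 3)
  run T_h (needs (2, 3, 0), free (3, 3, 3)); after release of (2, 1, 2) the pool is (5, 4, 5)
  run T_e (needs (4, 4, 2), free (5, 4, 5)); after release of (1, 2, 1) the pool is (6, 6, 6)
  run T_a (needs (5, 6, 5), free (6, 6, 6)); after release of (1, 0, 2) the pool is (7, 6, 8)
  run T_i (needs (1, 5, 5), free (7, 6, 8)); after release of (2, 1, 1) the pool is (9, 7, 9)
  run T_f (needs (1, 7, 8), free (9, 7, 9)); after release of (0, 1, 2) the pool is (9, 8, 11)
  run T_c (needs (9, 5, 11), free (9, 8, 11)); after release of (2, 2, 2) the pool is (11, 10, 13)
(3) The exact count: 2 of the possible complete orderings are safe sequences.


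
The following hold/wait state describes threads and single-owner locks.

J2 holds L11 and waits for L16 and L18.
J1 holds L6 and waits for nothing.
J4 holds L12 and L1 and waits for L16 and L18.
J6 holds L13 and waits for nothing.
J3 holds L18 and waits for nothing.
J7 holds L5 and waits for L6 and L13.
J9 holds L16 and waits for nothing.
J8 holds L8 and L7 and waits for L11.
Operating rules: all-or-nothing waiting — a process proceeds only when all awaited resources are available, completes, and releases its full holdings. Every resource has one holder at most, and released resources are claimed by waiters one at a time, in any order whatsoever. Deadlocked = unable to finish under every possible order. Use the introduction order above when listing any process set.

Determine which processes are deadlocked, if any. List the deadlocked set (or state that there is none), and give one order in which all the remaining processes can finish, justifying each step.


The deadlocked set is empty.
Key observation: all waits point, directly or indirectly, at processes that can finish, so nothing is permanently blocked.
The rest can finish in the order J9, J3, J4, J6, J1, J2, J8, J7.
Verifying each step:
  J9 waits on nothing -> runs at once and releases L16
  J3 waits on nothing -> runs at once and releases L18
  J4 waits on L16 and L18 — all released -> runs and releases L12 and L1
  J6 waits on nothing -> runs at once and releases L13
  J1 waits on nothing -> runs at once and releases L6
  J2 waits on L16 and L18 — all released -> runs and releases L11
  J8 waits on L11 — all released -> runs and releases L8 and L7
  J7 waits on L6 and L13 — all released -> runs and releases L5


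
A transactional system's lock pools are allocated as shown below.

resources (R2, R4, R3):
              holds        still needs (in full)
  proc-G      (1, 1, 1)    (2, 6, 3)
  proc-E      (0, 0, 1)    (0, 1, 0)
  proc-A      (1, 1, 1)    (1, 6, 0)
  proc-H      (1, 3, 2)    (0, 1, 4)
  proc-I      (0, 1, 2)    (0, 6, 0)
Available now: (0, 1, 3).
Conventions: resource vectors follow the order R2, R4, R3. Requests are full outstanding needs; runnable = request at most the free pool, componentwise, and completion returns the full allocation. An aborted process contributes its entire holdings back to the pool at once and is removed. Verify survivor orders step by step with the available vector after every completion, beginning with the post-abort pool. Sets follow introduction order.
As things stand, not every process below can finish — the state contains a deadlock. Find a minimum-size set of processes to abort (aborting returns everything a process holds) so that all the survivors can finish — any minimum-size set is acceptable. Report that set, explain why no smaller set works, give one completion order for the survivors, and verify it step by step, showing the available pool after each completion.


The answer: abort proc-A and proc-I.
Key observation: proc-G could never have finished before the abort; with (1, 2, 3) returned by proc-A and proc-I, it fits at step 3.
No one abort is enough; case by case: proc-G alone leaves proc-A blocked (short on R4); proc-E alone leaves proc-G blocked (short on R2 and R4); proc-A alone leaves proc-G blocked (short on R4); proc-H alone leaves proc-G blocked (short on R2 and R4); proc-I alone leaves proc-G blocked (short on R2 and R4).
Survivors finish in the order: proc-H, proc-E, proc-G. Step-by-step check (pool after the aborts first):
  pool = (1, 3, 6)
  proc-H needs (0, 1, 4) <= (1, 3, 6) -> finishes; pool += (1, 3, 2) = (2, 6, 8)
  proc-E needs (0, 1, 0) <= (2, 6, 8) -> finishes; pool += (0, 0, 1) = (2, 6, 9)
  proc-G needs (2, 6, 3) <= (2, 6, 9) -> finishes; pool += (1, 1, 1) = (3, 7, 10)


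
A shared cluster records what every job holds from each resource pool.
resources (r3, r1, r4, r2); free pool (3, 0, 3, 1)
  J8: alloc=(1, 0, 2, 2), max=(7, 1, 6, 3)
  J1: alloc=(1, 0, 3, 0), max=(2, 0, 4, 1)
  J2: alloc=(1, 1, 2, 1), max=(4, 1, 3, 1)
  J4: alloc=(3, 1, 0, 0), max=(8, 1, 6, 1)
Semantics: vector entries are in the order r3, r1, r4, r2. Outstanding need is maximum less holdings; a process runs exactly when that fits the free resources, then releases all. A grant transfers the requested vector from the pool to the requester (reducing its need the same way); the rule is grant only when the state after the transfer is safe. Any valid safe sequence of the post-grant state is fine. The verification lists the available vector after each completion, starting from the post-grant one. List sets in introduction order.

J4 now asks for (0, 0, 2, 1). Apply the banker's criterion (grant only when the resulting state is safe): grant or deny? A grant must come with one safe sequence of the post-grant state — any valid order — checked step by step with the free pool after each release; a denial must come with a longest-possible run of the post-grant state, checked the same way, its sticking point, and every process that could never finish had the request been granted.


GRANT: granting preserves safety; a valid post-grant sequence is J2, J1, J4, J8.
Key observation: the grant leaves (3, 0, 1, 0) free — enough for J2, whose release restarts the cascade.
Step-by-step check of the post-grant state:
  pool = (3, 0, 1, 0)
  J2 needs (3, 0, 1, 0) <= (3, 0, 1, 0) -> finishes; pool += (1, 1, 2, 1) = (4, 1, 3, 1)
  J1 needs (1, 0, 1, 1) <= (4, 1, 3, 1) -> finishes; pool += (1, 0, 3, 0) = (5, 1, 6, 1)
  J4 needs (5, 0, 4, 0) <= (5, 1, 6, 1) -> finishes; pool += (3, 1, 2, 1) = (8, 2, 8, 2)
  J8 needs (6, 1, 4, 1) <= (8, 2, 8, 2) -> finishes; pool += (1, 0, 2, 2) = (9, 2, 10, 4)


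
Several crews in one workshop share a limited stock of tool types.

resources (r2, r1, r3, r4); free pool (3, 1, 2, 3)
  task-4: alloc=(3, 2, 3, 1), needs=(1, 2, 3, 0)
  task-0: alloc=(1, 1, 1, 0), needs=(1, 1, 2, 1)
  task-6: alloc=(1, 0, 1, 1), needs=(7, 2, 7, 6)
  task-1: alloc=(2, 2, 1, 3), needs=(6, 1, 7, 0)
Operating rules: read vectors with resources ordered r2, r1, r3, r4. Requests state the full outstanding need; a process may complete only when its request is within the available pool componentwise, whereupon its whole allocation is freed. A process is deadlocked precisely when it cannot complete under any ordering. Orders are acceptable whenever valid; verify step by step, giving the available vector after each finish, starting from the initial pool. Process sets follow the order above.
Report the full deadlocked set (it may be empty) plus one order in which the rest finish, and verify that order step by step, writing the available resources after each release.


The deadlocked set is task-6 and task-1.
Key observation: the wall is r3: completing task-0, task-4 brings the pool only to (7, 4, 6, 4), and all the rest need more.
One completion order for the rest: task-0, task-4. Verifying each step:
  pool = (3, 1, 2, 3)
  task-0: need (1, 1, 2, 1) fits (3, 1, 2, 3); releases (1, 1, 1, 0), pool now (4, 2, 3, 3)
  task-4: need (1, 2, 3, 0) fits (4, 2, 3, 3); releases (3, 2, 3, 1), pool now (7, 4, 6, 4)
None of the blocked processes ever fits:
  blocked: task-6 wants (7, 2, 7, 6), pool (7, 4, 6, 4) — not enough r3 and r4
  blocked: task-1 wants (6, 1, 7, 0), pool (7, 4, 6, 4) — not enough r3


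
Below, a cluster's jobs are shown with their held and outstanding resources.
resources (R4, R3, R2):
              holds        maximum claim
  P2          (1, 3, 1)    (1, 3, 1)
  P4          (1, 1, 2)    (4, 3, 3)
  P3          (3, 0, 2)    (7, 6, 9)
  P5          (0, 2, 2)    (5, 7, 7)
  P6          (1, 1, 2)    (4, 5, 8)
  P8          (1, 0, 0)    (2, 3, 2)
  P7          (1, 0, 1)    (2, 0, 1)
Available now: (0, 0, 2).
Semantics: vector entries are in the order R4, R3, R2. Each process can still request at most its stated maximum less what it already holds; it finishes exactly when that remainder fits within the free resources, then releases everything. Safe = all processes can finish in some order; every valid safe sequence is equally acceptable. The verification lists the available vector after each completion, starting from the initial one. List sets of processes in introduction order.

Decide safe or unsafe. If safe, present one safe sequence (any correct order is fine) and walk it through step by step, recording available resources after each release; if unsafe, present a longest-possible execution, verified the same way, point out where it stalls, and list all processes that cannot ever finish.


SAFE — a valid safe sequence is P2, P8, P7, P4, P6, P5, P3.
Key observation: reading the order forward, P8 is the first process whose need (1, 3, 2) meets the free pool (1, 3, 3) exactly on a resource it requests.
Verifying each step:
  pool = (0, 0, 2)
  P2 needs (0, 0, 0) <= (0, 0, 2) -> finishes; pool += (1, 3, 1) = (1, 3, 3)
  P8 needs (1, 3, 2) <= (1, 3, 3) -> finishes; pool += (1, 0, 0) = (2, 3, 3)
  P7 needs (1, 0, 0) <= (2, 3, 3) -> finishes; pool += (1, 0, 1) = (3, 3, 4)
  P4 needs (3, 2, 1) <= (3, 3, 4) -> finishes; pool += (1, 1, 2) = (4, 4, 6)
  P6 needs (3, 4, 6) <= (4, 4, 6) -> finishes; pool += (1, 1, 2) = (5, 5, 8)
  P5 needs (5, 5, 5) <= (5, 5, 8) -> finishes; pool += (0, 2, 2) = (5, 7, 10)
  P3 needs (4, 6, 7) <= (5, 7, 10) -> finishes; pool += (3, 0, 2) = (8, 7, 12)


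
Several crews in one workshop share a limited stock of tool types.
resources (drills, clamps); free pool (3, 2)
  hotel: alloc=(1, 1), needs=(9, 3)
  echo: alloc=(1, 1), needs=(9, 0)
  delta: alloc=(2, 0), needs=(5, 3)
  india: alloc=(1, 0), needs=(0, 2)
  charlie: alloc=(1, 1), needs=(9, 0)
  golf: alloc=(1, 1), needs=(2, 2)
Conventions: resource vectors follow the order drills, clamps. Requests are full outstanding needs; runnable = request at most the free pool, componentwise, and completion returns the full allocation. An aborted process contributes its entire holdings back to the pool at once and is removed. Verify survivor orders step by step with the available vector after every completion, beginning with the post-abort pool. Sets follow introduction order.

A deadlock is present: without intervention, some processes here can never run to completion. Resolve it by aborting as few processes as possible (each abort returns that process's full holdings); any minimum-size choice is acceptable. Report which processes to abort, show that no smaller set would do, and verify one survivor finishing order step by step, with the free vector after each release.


Minimum abort set: echo and charlie.
Key observation: hotel was stuck for good until echo and charlie gave back (2, 2); in the order shown it finishes at step 4.
Minimality, checking each single-abort alternative: hotel alone leaves echo blocked (short on drills); echo alone leaves hotel blocked (short on drills); delta alone leaves hotel blocked (short on drills); india alone leaves hotel blocked (short on drills); charlie alone leaves hotel blocked (short on drills); golf alone leaves hotel blocked (short on drills).
Survivors finish in the order: india, golf, delta, hotel. Check, step by step (pool after the aborts first):
  pool = (5, 4)
  india needs (0, 2) <= (5, 4) -> finishes; pool += (1, 0) = (6, 4)
  golf needs (2, 2) <= (6, 4) -> finishes; pool += (1, 1) = (7, 5)
  delta needs (5, 3) <= (7, 5) -> finishes; pool += (2, 0) = (9, 5)
  hotel needs (9, 3) <= (9, 5) -> finishes; pool += (1, 1) = (10, 6)


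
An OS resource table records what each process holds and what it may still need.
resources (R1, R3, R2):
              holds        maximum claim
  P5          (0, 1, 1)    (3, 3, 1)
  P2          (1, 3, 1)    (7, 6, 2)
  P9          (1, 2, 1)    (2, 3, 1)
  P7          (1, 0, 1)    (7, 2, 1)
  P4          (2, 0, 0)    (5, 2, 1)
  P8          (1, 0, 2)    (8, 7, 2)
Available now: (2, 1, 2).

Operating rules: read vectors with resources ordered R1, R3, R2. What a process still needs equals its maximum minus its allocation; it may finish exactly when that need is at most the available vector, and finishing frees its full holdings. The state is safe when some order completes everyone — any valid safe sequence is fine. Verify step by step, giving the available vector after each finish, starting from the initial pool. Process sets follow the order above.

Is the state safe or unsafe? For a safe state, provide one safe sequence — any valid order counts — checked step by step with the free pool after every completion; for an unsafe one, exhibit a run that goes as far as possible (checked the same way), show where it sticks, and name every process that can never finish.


UNSAFE — no complete ordering exists.
Key observation: R1 is the bottleneck — with P9, P4, P5 done the pool holds (5, 4, 4), short of every remaining need.
Going as far as possible: P9, P4, P5; after that, nothing fits. Verifying each step:
  pool = (2, 1, 2)
  P9 needs (1, 1, 0) <= (2, 1, 2) -> finishes; pool += (1, 2, 1) = (3, 3, 3)
  P4 needs (3, 2, 1) <= (3, 3, 3) -> finishes; pool += (2, 0, 0) = (5, 3, 3)
  P5 needs (3, 2, 0) <= (5, 3, 3) -> finishes; pool += (0, 1, 1) = (5, 4, 4)
  blocked: P2 wants (6, 3, 1), pool (5, 4, 4) — not enough R1
  blocked: P7 wants (6, 2, 0), pool (5, 4, 4) — not enough R1
  blocked: P8 wants (7, 7, 0), pool (5, 4, 4) — not enough R1 and R3
Permanently blocked: P2, P7 and P8.


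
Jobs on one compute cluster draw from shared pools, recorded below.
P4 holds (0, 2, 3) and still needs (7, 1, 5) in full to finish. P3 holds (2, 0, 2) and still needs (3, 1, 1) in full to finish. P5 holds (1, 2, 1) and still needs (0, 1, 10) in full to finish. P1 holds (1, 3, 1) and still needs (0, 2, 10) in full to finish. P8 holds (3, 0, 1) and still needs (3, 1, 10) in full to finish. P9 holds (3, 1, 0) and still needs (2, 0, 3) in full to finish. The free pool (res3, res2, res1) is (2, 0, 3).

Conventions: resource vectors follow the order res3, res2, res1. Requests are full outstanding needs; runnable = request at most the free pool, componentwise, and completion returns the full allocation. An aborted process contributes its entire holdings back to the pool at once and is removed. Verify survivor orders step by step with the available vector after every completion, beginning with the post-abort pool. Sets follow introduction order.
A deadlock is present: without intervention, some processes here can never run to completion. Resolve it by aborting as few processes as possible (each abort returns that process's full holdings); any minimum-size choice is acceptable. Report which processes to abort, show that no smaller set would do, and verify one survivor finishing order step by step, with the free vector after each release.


Abort P1 and P8.
Key observation: P5 could never have finished before the abort; with (4, 3, 2) returned by P1 and P8, it fits at step 4.
No one abort is enough; case by case: P4 alone leaves P5 blocked (short on res1); P3 alone leaves P5 blocked (short on res1); P5 alone leaves P1 blocked (short on res1); P1 alone leaves P5 blocked (short on res1); P8 alone leaves P5 blocked (short on res1); P9 alone leaves P5 blocked (short on res1).
The survivors complete as P3, P9, P4, P5. Verifying each step (starting from the post-abort pool):
  pool = (6, 3, 5)
  P3: need (3, 1, 1) fits (6, 3, 5); releases (2, 0, 2), pool now (8, 3, 7)
  P9: need (2, 0, 3) fits (8, 3, 7); releases (3, 1, 0), pool now (11, 4, 7)
  P4: need (7, 1, 5) fits (11, 4, 7); releases (0, 2, 3), pool now (11, 6, 10)
  P5: need (0, 1, 10) fits (11, 6, 10); releases (1, 2, 1), pool now (12, 8, 11)


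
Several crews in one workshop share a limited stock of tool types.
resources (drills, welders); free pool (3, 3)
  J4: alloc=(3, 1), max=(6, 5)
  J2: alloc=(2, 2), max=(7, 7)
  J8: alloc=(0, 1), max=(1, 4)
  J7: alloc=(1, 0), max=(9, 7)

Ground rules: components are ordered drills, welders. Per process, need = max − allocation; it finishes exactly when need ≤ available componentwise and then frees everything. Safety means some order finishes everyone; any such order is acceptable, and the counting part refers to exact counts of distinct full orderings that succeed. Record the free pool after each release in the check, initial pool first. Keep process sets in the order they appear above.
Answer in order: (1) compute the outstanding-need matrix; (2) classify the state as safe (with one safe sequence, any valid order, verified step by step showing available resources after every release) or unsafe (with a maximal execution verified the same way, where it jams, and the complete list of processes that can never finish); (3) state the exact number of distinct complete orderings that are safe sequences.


(1) Outstanding need per process (order drills, welders):
  J4: (3, 4)
  J2: (5, 5)
  J8: (1, 3)
  J7: (8, 7)
(2) The state is SAFE; one workable sequence: J8, J4, J2, J7.
Key observation: J8 is the earliest step where a requested resource binds exactly: need (1, 3), pool (3, 3) at its turn.
Step-by-step check:
  pool = (3, 3)
  J8 needs (1, 3) <= (3, 3) -> finishes; pool += (0, 1) = (3, 4)
  J4 needs (3, 4) <= (3, 4) -> finishes; pool += (3, 1) = (6, 5)
  J2 needs (5, 5) <= (6, 5) -> finishes; pool += (2, 2) = (8, 7)
  J7 needs (8, 7) <= (8, 7) -> finishes; pool += (1, 0) = (9, 7)
(3) The exact count: 1 of the possible complete orderings is a safe sequence.


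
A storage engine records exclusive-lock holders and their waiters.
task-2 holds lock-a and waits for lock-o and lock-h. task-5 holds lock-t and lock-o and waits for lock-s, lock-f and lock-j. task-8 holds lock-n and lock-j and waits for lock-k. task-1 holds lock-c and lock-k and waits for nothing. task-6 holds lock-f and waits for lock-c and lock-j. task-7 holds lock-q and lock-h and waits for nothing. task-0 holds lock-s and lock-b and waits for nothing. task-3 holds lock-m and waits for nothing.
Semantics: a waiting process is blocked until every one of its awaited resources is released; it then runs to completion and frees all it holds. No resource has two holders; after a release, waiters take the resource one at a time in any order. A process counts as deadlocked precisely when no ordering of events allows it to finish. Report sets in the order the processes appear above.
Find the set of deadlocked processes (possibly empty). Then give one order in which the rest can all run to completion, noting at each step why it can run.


No process is deadlocked.
Key observation: although several processes wait, no cycle exists — each chain bottoms out at a free runner.
The rest can finish in the order task-7, task-3, task-1, task-0, task-8, task-6, task-5, task-2.
Check, step by step:
  task-7: no waits; runs immediately, freeing lock-q and lock-h
  task-3: no waits; runs immediately, freeing lock-m
  task-1: no waits; runs immediately, freeing lock-c and lock-k
  task-0: no waits; runs immediately, freeing lock-s and lock-b
  task-8 waits on lock-k — all released -> runs and releases lock-n and lock-j
  task-6 waits on lock-c and lock-j — all released -> runs and releases lock-f
  task-5 waits on lock-s, lock-f and lock-j — all released -> runs and releases lock-t and lock-o
  task-2 waits on lock-o and lock-h — all released -> runs and releases lock-a


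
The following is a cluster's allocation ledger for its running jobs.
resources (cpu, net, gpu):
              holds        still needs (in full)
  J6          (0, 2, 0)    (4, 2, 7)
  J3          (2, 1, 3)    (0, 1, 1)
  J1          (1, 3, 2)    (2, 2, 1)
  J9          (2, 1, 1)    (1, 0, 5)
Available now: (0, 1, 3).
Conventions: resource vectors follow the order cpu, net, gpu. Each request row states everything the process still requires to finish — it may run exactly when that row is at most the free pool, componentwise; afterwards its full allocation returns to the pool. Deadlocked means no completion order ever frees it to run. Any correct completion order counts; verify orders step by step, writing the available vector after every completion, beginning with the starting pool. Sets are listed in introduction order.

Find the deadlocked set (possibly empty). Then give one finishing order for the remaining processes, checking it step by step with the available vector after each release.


No process is deadlocked.
Key observation: no deadlock: J3 fits now, and the freed resources carry the rest through.
The rest can finish in the order J3, J1, J9, J6. Check, step by step:
  pool = (0, 1, 3)
  run J3 (needs (0, 1, 1), free (0, 1, 3)); after release of (2, 1, 3) the pool is (2, 2, 6)
  run J1 (needs (2, 2, 1), free (2, 2, 6)); after release of (1, 3, 2) the pool is (3, 5, 8)
  run J9 (needs (1, 0, 5), free (3, 5, 8)); after release of (2, 1, 1) the pool is (5, 6, 9)
  run J6 (needs (4, 2, 7), free (5, 6, 9)); after release of (0, 2, 0) the pool is (5, 8, 9)


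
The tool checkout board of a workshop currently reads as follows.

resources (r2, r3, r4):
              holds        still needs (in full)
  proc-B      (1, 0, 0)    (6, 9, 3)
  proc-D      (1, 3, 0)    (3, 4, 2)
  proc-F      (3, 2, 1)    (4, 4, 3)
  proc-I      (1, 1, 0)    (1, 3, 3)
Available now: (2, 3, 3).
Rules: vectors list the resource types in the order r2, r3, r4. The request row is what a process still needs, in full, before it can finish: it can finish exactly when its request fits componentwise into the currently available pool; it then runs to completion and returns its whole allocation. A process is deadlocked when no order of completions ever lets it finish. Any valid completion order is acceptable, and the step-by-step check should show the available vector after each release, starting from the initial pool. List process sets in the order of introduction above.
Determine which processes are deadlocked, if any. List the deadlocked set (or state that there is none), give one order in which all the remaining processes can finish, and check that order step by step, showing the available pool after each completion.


No process is deadlocked.
Key observation: proc-I fits the free pool immediately, and its release cascades until everyone finishes.
One completion order for the rest: proc-I, proc-D, proc-F, proc-B. Walking it through:
  pool = (2, 3, 3)
  run proc-I (needs (1, 3, 3), free (2, 3, 3)); after release of (1, 1, 0) the pool is (3, 4, 3)
  run proc-D (needs (3, 4, 2), free (3, 4, 3)); after release of (1, 3, 0) the pool is (4, 7, 3)
  run proc-F (needs (4, 4, 3), free (4, 7, 3)); after release of (3, 2, 1) the pool is (7, 9, 4)
  run proc-B (needs (6, 9, 3), free (7, 9, 4)); after release of (1, 0, 0) the pool is (8, 9, 4)


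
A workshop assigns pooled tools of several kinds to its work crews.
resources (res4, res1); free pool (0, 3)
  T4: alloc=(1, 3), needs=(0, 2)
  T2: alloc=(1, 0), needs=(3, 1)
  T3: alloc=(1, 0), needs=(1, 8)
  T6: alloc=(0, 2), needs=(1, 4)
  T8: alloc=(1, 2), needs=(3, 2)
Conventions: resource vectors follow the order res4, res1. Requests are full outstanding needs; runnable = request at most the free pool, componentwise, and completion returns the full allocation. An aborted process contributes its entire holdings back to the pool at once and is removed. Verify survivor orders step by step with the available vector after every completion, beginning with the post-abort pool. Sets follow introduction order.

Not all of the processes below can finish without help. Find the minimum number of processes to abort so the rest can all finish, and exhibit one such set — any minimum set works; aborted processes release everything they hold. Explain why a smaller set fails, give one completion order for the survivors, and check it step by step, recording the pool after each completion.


Abort T2.
Key observation: T8 was stuck for good until T2 gave back (1, 0); in the order shown it finishes at step 4.
Minimality: the empty abort set fails — the state is deadlocked as it stands.
One survivor order: T4, T6, T3, T8. Step-by-step check (post-abort pool first):
  pool = (1, 3)
  run T4 (needs (0, 2), free (1, 3)); after release of (1, 3) the pool is (2, 6)
  run T6 (needs (1, 4), free (2, 6)); after release of (0, 2) the pool is (2, 8)
  run T3 (needs (1, 8), free (2, 8)); after release of (1, 0) the pool is (3, 8)
  run T8 (needs (3, 2), free (3, 8)); after release of (1, 2) the pool is (4, 10)


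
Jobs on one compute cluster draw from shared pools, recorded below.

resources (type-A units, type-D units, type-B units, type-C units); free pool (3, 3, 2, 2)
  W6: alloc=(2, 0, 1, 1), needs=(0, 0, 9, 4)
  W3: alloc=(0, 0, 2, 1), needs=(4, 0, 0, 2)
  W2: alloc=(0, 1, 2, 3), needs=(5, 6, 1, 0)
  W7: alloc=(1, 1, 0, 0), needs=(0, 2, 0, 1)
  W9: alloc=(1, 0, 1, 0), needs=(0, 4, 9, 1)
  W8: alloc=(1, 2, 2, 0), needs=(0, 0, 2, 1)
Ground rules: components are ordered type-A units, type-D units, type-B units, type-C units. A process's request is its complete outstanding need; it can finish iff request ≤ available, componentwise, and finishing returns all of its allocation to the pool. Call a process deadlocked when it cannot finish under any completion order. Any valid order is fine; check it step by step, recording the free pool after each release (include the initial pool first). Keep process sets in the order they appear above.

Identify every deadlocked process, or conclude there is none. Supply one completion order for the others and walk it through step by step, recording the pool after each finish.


The deadlocked set is W6 and W9.
Key observation: W7, W8, W2, W3 can finish, but then (5, 7, 8, 6) is all there is, and the blocked group's type-B units demands exceed it.
The rest can finish in the order W7, W8, W2, W3. Walking it through:
  pool = (3, 3, 2, 2)
  W7 needs (0, 2, 0, 1) <= (3, 3, 2, 2) -> finishes; pool += (1, 1, 0, 0) = (4, 4, 2, 2)
  W8 needs (0, 0, 2, 1) <= (4, 4, 2, 2) -> finishes; pool += (1, 2, 2, 0) = (5, 6, 4, 2)
  W2 needs (5, 6, 1, 0) <= (5, 6, 4, 2) -> finishes; pool += (0, 1, 2, 3) = (5, 7, 6, 5)
  W3 needs (4, 0, 0, 2) <= (5, 7, 6, 5) -> finishes; pool += (0, 0, 2, 1) = (5, 7, 8, 6)
The stuck group stays short no matter what:
  blocked: W6 wants (0, 0, 9, 4), pool (5, 7, 8, 6) — not enough type-B units
  blocked: W9 wants (0, 4, 9, 1), pool (5, 7, 8, 6) — not enough type-B units


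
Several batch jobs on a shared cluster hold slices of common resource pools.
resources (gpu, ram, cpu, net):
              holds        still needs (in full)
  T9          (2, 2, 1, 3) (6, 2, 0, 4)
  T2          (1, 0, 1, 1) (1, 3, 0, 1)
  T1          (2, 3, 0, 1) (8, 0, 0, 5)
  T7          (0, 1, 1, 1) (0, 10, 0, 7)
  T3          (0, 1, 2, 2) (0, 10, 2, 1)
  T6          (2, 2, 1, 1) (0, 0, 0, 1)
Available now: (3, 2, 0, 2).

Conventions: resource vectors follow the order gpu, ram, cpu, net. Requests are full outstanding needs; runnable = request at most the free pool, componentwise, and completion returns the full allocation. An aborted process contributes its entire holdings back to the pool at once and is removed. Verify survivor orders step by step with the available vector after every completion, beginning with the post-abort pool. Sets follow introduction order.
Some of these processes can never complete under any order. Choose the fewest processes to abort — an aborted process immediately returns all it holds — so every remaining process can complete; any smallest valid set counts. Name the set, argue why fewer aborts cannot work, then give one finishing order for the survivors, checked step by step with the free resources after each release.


Minimum abort set: T3.
Key observation: the returned (0, 1, 2, 2) from T3 is what brings T7 — unrunnable before, under any order — into play at step 5.
No smaller set exists: with zero aborts the deadlock remains.
Survivors finish in the order: T6, T2, T9, T1, T7. Step-by-step check (pool after the aborts first):
  pool = (3, 3, 2, 4)
  T6 needs (0, 0, 0, 1) <= (3, 3, 2, 4) -> finishes; pool += (2, 2, 1, 1) = (5, 5, 3, 5)
  T2 needs (1, 3, 0, 1) <= (5, 5, 3, 5) -> finishes; pool += (1, 0, 1, 1) = (6, 5, 4, 6)
  T9 needs (6, 2, 0, 4) <= (6, 5, 4, 6) -> finishes; pool += (2, 2, 1, 3) = (8, 7, 5, 9)
  T1 needs (8, 0, 0, 5) <= (8, 7, 5, 9) -> finishes; pool += (2, 3, 0, 1) = (10, 10, 5, 10)
  T7 needs (0, 10, 0, 7) <= (10, 10, 5, 10) -> finishes; pool += (0, 1, 1, 1) = (10, 11, 6, 11)


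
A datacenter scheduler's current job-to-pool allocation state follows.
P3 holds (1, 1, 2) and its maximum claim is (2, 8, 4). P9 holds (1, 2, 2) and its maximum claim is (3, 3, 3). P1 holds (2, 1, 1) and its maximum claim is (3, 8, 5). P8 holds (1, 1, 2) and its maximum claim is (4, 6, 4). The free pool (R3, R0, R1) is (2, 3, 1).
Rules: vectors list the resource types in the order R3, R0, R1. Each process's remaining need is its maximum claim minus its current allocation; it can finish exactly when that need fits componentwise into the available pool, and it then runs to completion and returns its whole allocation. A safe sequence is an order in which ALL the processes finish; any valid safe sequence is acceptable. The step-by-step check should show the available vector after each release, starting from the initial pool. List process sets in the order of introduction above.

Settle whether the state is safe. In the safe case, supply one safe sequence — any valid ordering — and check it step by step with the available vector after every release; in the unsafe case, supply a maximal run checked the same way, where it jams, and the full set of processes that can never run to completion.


The state is UNSAFE.
Key observation: even finishing P9, P8 leaves just (4, 6, 5) free — too little R0 for any of the remaining processes.
Going as far as possible: P9, P8; after that, nothing fits. Check, step by step:
  pool = (2, 3, 1)
  P9: need (2, 1, 1) fits (2, 3, 1); releases (1, 2, 2), pool now (3, 5, 3)
  P8: need (3, 5, 2) fits (3, 5, 3); releases (1, 1, 2), pool now (4, 6, 5)
  P3 still needs (1, 7, 2) but only (4, 6, 5) is free — short on R0
  P1 still needs (1, 7, 4) but only (4, 6, 5) is free — short on R0
Never able to finish: P3 and P1.


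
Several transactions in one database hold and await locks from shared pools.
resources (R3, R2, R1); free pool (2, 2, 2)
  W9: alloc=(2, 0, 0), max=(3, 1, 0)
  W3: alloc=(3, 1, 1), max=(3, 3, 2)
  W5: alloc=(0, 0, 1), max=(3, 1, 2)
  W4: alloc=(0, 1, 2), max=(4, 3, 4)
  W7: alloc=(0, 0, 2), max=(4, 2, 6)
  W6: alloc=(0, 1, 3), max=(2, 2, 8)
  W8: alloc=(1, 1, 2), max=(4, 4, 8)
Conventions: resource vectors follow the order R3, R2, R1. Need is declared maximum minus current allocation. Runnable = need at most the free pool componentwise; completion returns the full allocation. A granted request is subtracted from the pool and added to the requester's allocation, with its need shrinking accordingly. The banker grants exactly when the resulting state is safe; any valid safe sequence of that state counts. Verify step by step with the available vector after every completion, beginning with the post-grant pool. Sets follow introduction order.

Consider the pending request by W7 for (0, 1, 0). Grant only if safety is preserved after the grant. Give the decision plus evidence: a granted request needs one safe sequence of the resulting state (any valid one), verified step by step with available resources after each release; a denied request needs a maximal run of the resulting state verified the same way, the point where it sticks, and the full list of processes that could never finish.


DENY: after the grant no complete ordering would exist.
Key observation: after W9, W5 the pool peaks at (4, 1, 3), and each blocked process is short somewhere: W3 on R2; W4 on R2; W7 on R1; W6 on R1; W8 on R2, R1.
After a pretend grant, a maximal execution: W9, W5 — then nothing else fits. Check, step by step:
  pool = (2, 1, 2)
  run W9 (needs (1, 1, 0), free (2, 1, 2)); after release of (2, 0, 0) the pool is (4, 1, 2)
  run W5 (needs (3, 1, 1), free (4, 1, 2)); after release of (0, 0, 1) the pool is (4, 1, 3)
  W3 still needs (0, 2, 1) but only (4, 1, 3) is free — short on R2
  W4 still needs (4, 2, 2) but only (4, 1, 3) is free — short on R2
  W7 still needs (4, 1, 4) but only (4, 1, 3) is free — short on R1
  W6 still needs (2, 1, 5) but only (4, 1, 3) is free — short on R1
  W8 still needs (3, 3, 6) but only (4, 1, 3) is free — short on R2 and R1
Post-grant, the permanently blocked set is W3, W4, W7, W6 and W8.


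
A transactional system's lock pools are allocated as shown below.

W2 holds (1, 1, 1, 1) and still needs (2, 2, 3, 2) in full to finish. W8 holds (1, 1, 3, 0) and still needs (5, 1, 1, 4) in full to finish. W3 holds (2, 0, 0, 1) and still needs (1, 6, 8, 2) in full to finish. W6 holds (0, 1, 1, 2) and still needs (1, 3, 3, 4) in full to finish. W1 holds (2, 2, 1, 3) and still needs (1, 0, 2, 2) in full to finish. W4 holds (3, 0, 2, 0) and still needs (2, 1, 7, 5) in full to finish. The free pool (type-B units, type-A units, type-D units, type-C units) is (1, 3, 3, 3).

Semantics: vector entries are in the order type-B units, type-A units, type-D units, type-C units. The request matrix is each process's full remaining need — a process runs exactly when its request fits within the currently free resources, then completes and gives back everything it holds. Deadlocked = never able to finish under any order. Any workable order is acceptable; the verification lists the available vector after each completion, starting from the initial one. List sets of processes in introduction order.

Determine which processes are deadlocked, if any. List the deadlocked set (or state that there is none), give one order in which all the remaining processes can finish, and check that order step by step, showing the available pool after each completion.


The deadlocked set is W8, W3 and W4.
Key observation: after W1, W6, W2 the pool peaks at (4, 7, 6, 9), and each blocked process is short somewhere: W8 on type-B units; W3 on type-D units; W4 on type-D units.
A valid finishing order for the others: W1, W6, W2. Check, step by step:
  pool = (1, 3, 3, 3)
  run W1 (needs (1, 0, 2, 2), free (1, 3, 3, 3)); after release of (2, 2, 1, 3) the pool is (3, 5, 4, 6)
  run W6 (needs (1, 3, 3, 4), free (3, 5, 4, 6)); after release of (0, 1, 1, 2) the pool is (3, 6, 5, 8)
  run W2 (needs (2, 2, 3, 2), free (3, 6, 5, 8)); after release of (1, 1, 1, 1) the pool is (4, 7, 6, 9)
None of the blocked processes ever fits:
  blocked: W8 wants (5, 1, 1, 4), pool (4, 7, 6, 9) — not enough type-B units
  blocked: W3 wants (1, 6, 8, 2), pool (4, 7, 6, 9) — not enough type-D units
  blocked: W4 wants (2, 1, 7, 5), pool (4, 7, 6, 9) — not enough type-D units


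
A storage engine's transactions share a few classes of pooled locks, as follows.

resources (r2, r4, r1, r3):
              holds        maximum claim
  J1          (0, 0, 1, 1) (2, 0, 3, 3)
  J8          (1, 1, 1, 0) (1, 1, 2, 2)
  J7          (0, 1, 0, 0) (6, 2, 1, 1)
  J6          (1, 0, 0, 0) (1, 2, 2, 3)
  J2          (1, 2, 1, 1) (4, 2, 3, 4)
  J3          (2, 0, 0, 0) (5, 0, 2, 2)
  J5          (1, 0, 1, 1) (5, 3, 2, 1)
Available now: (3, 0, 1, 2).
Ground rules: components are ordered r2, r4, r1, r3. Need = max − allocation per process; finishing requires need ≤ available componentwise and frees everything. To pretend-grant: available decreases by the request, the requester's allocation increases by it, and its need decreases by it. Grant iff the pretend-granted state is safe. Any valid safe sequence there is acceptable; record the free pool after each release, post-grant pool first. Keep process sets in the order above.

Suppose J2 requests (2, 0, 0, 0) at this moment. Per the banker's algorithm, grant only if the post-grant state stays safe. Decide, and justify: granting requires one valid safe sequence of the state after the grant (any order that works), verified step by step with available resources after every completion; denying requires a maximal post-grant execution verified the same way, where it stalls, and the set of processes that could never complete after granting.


GRANT: granting preserves safety; a valid post-grant sequence is J8, J1, J2, J5, J6, J7, J3.
Key observation: post-grant, (1, 0, 1, 2) remains, and an order beginning with J8 completes everyone.
Verifying the post-grant state step by step:
  pool = (1, 0, 1, 2)
  J8 needs (0, 0, 1, 2) <= (1, 0, 1, 2) -> finishes; pool += (1, 1, 1, 0) = (2, 1, 2, 2)
  J1 needs (2, 0, 2, 2) <= (2, 1, 2, 2) -> finishes; pool += (0, 0, 1, 1) = (2, 1, 3, 3)
  J2 needs (1, 0, 2, 3) <= (2, 1, 3, 3) -> finishes; pool += (3, 2, 1, 1) = (5, 3, 4, 4)
  J5 needs (4, 3, 1, 0) <= (5, 3, 4, 4) -> finishes; pool += (1, 0, 1, 1) = (6, 3, 5, 5)
  J6 needs (0, 2, 2, 3) <= (6, 3, 5, 5) -> finishes; pool += (1, 0, 0, 0) = (7, 3, 5, 5)
  J7 needs (6, 1, 1, 1) <= (7, 3, 5, 5) -> finishes; pool += (0, 1, 0, 0) = (7, 4, 5, 5)
  J3 needs (3, 0, 2, 2) <= (7, 4, 5, 5) -> finishes; pool += (2, 0, 0, 0) = (9, 4, 5, 5)
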